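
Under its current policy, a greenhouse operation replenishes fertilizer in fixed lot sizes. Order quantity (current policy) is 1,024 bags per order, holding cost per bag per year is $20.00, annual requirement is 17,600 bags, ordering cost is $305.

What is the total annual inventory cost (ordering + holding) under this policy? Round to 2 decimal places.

$15,482.19

Annual ordering cost = (D/Q)·S = (17,600/1,024) × 305 = $5,242.19
Annual holding cost  = (Q/2)·H = (1,024/2) × 20 = $10,240.00
Total = $5,242.19 + $10,240.00 = $15,482.19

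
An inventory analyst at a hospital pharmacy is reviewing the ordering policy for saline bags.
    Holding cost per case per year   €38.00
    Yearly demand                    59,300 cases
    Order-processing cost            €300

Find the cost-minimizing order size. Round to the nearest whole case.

968 cases

EOQ = √(2DS/H) = √(2 × 59,300 × 300 / 38)
    = √(936,315.79) ≈ 967.63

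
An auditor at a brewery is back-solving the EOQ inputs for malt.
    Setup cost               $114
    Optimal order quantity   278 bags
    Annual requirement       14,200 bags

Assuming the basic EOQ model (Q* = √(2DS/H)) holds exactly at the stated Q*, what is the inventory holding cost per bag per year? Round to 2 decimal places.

$41.89

EOQ relation: Q² = 2DS/H, so rearrange for the unknown.
H = 2DS / Q² = 2 × 14,200 × 114 / 278² = 41.8922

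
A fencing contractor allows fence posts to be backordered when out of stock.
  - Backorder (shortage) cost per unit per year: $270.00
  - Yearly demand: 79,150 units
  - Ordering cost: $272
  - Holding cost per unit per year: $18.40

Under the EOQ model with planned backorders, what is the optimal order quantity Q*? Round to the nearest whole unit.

Q* = √(2DS/H) · √((H + b)/b)
   = √(2 × 79,150 × 272 / 18.4) · √((18.4 + 270) / 270)
   = 1,529.734 × 1.0335 ≈ 1,581.00

1,581 units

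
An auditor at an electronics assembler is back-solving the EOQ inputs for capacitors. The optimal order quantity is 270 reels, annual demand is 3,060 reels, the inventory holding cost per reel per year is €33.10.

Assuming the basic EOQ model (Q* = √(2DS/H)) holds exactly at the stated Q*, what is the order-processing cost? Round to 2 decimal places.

€394.28

EOQ relation: Q² = 2DS/H, so rearrange for the unknown.
S = Q²H / (2D) = 270² × 33.1 / (2 × 3,060) = 394.2794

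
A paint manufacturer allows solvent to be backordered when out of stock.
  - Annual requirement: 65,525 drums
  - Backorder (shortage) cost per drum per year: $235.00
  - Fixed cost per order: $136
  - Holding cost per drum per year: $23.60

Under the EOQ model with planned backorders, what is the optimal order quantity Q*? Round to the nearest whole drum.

Basic EOQ = √(2·65,525·136/23.6) = 869.024
Backorder adjustment √((H+b)/b) = √((23.6+235)/235) = 1.0490
Q* = 869.024 × 1.0490 ≈ 911.62

912 drums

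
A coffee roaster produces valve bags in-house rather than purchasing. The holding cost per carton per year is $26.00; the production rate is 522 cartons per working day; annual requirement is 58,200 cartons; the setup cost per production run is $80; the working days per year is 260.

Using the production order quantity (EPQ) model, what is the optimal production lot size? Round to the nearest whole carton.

792 cartons

Daily demand d = 58,200/260 = 223.846; p = 522; 1 − d/p = 0.57118
EPQ = √(2DS / (H(1 − d/p)))
    = √(2 × 58,200 × 80 / (26 × 0.57118)) ≈ 791.86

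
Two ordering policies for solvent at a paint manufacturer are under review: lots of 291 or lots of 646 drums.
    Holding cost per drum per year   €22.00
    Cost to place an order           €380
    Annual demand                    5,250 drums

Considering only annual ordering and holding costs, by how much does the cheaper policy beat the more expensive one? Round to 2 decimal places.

Annual cost at Q: ordering D·S/Q plus holding Q·H/2.
TC(291) = (5,250/291)×380 + (291/2)×22 = €10,056.67
TC(646) = (5,250/646)×380 + (646/2)×22 = €10,194.24
Lots of 291 are cheaper by €137.57.

€137.57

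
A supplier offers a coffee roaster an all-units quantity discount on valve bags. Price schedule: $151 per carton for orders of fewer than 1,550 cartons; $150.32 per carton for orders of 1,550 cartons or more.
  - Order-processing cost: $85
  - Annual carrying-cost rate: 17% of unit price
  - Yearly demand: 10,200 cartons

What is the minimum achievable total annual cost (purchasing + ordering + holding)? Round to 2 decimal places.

$1,546,871.71

H₁ = 17%×$151 = $25.6700;  H₂ = 17%×$150.32 = $25.5544
EOQ₁ = √(2×10,200×85/25.6700) = 259.90  (< 1,550, feasible at tier 1)
EOQ₂ = √(2×10,200×85/25.5544) = 260.49  (< 1,550 → use Q = 1,550 at tier-2 price)
TC(tier 1 (EOQ₁), Q≈259.9) = $1,546,871.71
TC(tier 2, Q≈1,550.0) = $1,553,628.01
Minimum at tier 1 (EOQ₁): $1,546,871.71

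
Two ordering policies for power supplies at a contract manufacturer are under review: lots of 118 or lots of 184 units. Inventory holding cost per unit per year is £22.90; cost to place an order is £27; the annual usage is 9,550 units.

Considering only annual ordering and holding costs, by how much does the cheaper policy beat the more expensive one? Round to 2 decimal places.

£28.11

Annual cost at Q: ordering D·S/Q plus holding Q·H/2.
TC(118) = (9,550/118)×27 + (118/2)×22.9 = £3,536.27
TC(184) = (9,550/184)×27 + (184/2)×22.9 = £3,508.16
|ΔTC| = |£3,536.27 − £3,508.16| = £28.11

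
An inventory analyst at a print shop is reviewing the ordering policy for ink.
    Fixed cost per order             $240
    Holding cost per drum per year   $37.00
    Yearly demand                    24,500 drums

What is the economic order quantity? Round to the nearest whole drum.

Q* = √(2·D·S / H) = √(2·24,500·240 / 37) = √317,837.8 ≈ 563.77

564 drums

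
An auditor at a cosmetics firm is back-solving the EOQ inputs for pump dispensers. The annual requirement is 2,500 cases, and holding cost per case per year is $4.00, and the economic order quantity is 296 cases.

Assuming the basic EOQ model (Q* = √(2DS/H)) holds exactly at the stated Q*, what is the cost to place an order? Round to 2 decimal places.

From Q* = √(2DS/H) ⇒ Q*² = 2DS/H.
S = Q²H / (2D) = 296² × 4 / (2 × 2,500) = 70.0928

$70.09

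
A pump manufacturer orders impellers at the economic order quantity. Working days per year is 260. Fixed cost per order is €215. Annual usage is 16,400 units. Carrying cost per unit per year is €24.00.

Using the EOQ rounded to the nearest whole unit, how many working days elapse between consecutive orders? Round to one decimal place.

Optimal lot size Q* = (2 × 16,400 × €215 / €24)^½ ≈ 542.06 → Q = 542 units
Cycle time = (working days × Q)/D = (260 × 542) / 16,400 = 8.593 days

8.6 days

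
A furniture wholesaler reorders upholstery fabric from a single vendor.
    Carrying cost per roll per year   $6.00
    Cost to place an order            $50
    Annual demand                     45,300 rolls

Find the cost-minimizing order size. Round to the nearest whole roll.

869 rolls

EOQ = √(2DS/H) = √(2 × 45,300 × 50 / 6)
    = √(755,000.00) ≈ 868.91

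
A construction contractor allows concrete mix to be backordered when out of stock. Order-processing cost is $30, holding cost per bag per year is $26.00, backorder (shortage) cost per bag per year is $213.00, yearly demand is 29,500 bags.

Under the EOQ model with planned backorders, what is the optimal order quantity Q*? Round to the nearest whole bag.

Q* = √(2DS/H) · √((H + b)/b)
   = √(2 × 29,500 × 30 / 26) · √((26 + 213) / 213)
   = 260.916 × 1.0593 ≈ 276.38

276 bags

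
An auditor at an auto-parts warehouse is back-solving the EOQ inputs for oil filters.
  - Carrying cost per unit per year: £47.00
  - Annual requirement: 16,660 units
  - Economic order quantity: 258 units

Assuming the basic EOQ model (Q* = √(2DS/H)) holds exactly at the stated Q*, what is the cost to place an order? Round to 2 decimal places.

£93.89

Since Q* = (2DS/H)^½, squaring gives Q*²·H = 2DS.
S = Q²H / (2D) = 258² × 47 / (2 × 16,660) = 93.8928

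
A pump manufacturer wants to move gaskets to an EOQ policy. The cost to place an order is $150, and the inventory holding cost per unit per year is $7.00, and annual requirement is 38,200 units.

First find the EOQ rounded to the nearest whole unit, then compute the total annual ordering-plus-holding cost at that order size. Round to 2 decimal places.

$8,956.56

Q* = √(2·D·S / H) = √(2·38,200·150 / 7) = √1,637,142.9 ≈ 1,279.51 → Q = 1,280 units
Annual ordering cost = (D/Q)·S = (38,200/1,280) × 150 = $4,476.56
Annual holding cost  = (Q/2)·H = (1,280/2) × 7 = $4,480.00
Total = $4,476.56 + $4,480.00 = $8,956.56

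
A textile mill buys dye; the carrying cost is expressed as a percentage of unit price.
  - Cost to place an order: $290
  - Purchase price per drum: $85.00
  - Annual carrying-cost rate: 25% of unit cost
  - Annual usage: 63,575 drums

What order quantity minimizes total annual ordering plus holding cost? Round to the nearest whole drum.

H = i·C = 0.25 × $85 = $21.2500 per drum-year
Optimal lot size Q* = (2 × 63,575 × $290 / $21.25)^½ ≈ 1,317.28

1,317 drums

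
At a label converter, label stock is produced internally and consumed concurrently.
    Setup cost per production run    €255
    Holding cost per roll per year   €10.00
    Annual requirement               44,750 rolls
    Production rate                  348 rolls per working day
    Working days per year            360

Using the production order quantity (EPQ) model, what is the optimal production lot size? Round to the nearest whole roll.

1,884 rolls

Daily demand d = 44,750/360 = 124.306; p = 348; 1 − d/p = 0.64280
EPQ = √(2DS / (H(1 − d/p)))
    = √(2 × 44,750 × 255 / (10 × 0.64280)) ≈ 1,884.27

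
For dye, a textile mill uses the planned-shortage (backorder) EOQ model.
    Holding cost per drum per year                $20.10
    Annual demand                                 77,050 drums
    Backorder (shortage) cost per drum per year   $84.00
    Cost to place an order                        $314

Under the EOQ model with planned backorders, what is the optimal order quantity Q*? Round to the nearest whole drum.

1,727 drums

Q* = √(2DS/H) · √((H + b)/b)
   = √(2 × 77,050 × 314 / 20.1) · √((20.1 + 84) / 84)
   = 1,551.558 × 1.1132 ≈ 1,727.24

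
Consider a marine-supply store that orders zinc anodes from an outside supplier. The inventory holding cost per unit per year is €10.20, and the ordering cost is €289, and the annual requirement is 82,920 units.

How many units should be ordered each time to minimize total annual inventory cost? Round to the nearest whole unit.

EOQ = √(2DS/H) = √(2 × 82,920 × 289 / 10.2)
    = √(4,698,800.00) ≈ 2,167.67

2,168 units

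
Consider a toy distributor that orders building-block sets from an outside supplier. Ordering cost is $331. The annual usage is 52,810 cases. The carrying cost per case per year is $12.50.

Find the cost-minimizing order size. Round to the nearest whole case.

Optimal lot size Q* = (2 × 52,810 × $331 / $12.5)^½ ≈ 1,672.37

1,672 cases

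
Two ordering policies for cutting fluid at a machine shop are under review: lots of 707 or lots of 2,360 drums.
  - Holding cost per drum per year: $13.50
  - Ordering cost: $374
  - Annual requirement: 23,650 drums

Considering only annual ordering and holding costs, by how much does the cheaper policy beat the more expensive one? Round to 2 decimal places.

For each Q, cost = (D/Q)·S + (Q/2)·H.
TC(707) = (23,650/707)×374 + (707/2)×13.5 = $17,283.00
TC(2,360) = (23,650/2,360)×374 + (2,360/2)×13.5 = $19,677.92
Cheaper: Q = 707.  Difference = $2,394.92

$2,394.92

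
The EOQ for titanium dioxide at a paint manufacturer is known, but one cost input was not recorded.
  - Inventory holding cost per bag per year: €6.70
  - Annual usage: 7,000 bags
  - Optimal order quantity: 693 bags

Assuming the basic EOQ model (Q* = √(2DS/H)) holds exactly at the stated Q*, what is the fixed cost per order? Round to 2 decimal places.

From Q* = √(2DS/H) ⇒ Q*² = 2DS/H.
S = Q²H / (2D) = 693² × 6.7 / (2 × 7,000) = 229.8335

€229.83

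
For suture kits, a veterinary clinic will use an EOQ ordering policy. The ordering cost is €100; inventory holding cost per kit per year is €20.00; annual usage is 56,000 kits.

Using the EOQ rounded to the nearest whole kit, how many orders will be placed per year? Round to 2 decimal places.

74.87 orders per year

EOQ = √(2DS/H) = √(2 × 56,000 × 100 / 20)
    = √(560,000.00) ≈ 748.33 → Q = 748
N = D/Q = 56,000/748 ≈ 74.866 orders/yr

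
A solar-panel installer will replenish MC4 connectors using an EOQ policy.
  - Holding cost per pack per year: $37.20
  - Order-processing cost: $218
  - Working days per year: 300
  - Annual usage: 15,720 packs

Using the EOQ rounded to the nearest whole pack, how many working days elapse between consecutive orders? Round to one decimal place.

Optimal lot size Q* = (2 × 15,720 × $218 / $37.2)^½ ≈ 429.24 → Q = 429 packs
T = Q/D × 300 days = 429/15,720 × 300 = 8.187 days

8.2 days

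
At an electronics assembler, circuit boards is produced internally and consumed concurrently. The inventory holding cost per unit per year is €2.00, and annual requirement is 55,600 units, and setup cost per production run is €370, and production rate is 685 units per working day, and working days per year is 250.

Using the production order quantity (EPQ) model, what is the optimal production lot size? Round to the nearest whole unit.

5,519 units

Daily demand d = 55,600/250 = 222.400; p = 685; 1 − d/p = 0.67533
EPQ = √(2DS / (H(1 − d/p)))
    = √(2 × 55,600 × 370 / (2 × 0.67533)) ≈ 5,519.26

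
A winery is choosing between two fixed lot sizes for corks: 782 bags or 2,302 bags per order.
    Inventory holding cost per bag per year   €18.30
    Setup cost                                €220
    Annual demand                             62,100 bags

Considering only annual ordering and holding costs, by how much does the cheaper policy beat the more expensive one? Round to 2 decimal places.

€2,372.25

TC(Q) = (D/Q)S + (Q/2)H
TC(782) = (62,100/782)×220 + (782/2)×18.3 = €24,625.89
TC(2,302) = (62,100/2,302)×220 + (2,302/2)×18.3 = €26,998.14
|ΔTC| = |€24,625.89 − €26,998.14| = €2,372.25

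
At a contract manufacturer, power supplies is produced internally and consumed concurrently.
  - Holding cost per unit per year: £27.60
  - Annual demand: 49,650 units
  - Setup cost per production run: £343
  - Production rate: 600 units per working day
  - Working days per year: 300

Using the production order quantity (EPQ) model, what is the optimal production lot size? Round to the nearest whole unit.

1,305 units

Daily demand d = 49,650/300 = 165.500; p = 600; 1 − d/p = 0.72417
EPQ = √(2DS / (H(1 − d/p)))
    = √(2 × 49,650 × 343 / (27.6 × 0.72417)) ≈ 1,305.41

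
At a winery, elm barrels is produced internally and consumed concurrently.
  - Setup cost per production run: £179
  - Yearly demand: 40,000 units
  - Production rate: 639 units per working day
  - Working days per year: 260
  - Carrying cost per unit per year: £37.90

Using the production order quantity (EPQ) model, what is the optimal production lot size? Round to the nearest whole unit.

705 units

Daily demand d = 40,000/260 = 153.846; p = 639; 1 − d/p = 0.75924
EPQ = √(2DS / (H(1 − d/p)))
    = √(2 × 40,000 × 179 / (37.9 × 0.75924)) ≈ 705.44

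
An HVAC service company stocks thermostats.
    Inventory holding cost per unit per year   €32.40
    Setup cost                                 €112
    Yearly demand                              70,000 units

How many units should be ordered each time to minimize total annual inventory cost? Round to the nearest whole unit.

2DS/H = 2·70,000·112/32.4 = 483,950.62
EOQ = √483,950.62 ≈ 695.67

696 units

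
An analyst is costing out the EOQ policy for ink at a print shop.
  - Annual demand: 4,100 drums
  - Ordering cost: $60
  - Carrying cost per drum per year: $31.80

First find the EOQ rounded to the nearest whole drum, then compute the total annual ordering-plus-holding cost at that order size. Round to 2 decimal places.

$3,955.47

2DS/H = 2·4,100·60/31.8 = 15,471.70
EOQ = √15,471.70 ≈ 124.39 → Q = 124 drums
Orders/yr = 4,100/124 = 33.065; ordering cost = 33.065 × $60 = $1,983.87
Average inventory = 124/2 = 62; holding cost = 62 × $31.8 = $1,971.60
Total = $1,983.87 + $1,971.60 = $3,955.47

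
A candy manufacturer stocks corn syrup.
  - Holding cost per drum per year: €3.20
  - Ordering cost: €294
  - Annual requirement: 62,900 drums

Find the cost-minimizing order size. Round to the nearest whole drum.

3,400 drums

Q* = √(2·D·S / H) = √(2·62,900·294 / 3.2) = √11,557,875.0 ≈ 3,399.69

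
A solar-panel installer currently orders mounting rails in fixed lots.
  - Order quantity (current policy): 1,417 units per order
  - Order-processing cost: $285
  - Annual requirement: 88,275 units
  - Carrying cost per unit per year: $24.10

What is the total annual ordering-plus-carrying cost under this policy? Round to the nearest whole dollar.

$34,830

Ordering: D/Q × S = 88,275/1,417 × $285 = $17,754.68
Holding:  Q/2 × H = 1,417/2 × $24.1 = $17,074.85
Total = $17,754.68 + $17,074.85 = $34,829.53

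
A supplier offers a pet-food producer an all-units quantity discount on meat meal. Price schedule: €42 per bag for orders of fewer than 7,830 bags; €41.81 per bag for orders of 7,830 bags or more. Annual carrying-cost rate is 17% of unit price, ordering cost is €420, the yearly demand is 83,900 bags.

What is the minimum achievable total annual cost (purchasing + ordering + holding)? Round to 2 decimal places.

€3,540,186.03

H₁ = 17%×€42 = €7.1400;  H₂ = 17%×€41.81 = €7.1077
EOQ₁ = √(2×83,900×420/7.1400) = 3,141.75  (< 7,830, feasible at tier 1)
EOQ₂ = √(2×83,900×420/7.1077) = 3,148.88  (< 7,830 → use Q = 7,830 at tier-2 price)
TC(tier 1 (EOQ₁), Q≈3,141.7) = €3,546,232.09
TC(tier 2, Q≈7,830.0) = €3,540,186.03
Minimum at tier 2: €3,540,186.03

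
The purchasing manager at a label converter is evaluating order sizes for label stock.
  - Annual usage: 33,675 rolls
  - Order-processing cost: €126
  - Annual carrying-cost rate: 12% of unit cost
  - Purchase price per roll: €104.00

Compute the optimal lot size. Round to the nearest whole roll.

Holding cost per roll per year: H = 12% × €104 = €12.4800
2DS/H = 2·33,675·126/12.48 = 679,975.96
EOQ = √679,975.96 ≈ 824.61

825 rolls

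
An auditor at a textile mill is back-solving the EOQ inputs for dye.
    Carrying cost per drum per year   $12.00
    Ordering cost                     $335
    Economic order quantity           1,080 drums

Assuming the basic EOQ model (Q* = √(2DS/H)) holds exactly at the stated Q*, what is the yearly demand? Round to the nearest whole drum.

20,891 drums per year

EOQ relation: Q² = 2DS/H, so rearrange for the unknown.
D = Q²H / (2S) = 1,080² × 12 / (2 × 335) = 20,890.75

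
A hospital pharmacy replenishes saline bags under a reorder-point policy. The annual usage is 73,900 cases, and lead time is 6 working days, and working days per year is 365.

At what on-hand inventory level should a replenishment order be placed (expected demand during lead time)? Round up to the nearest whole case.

Daily demand d = 73,900 / 365 = 202.466 cases/day
Demand during lead time = 202.466 × 6 = 1,214.79
Reorder point = 1,214.79 → round up

1,215 cases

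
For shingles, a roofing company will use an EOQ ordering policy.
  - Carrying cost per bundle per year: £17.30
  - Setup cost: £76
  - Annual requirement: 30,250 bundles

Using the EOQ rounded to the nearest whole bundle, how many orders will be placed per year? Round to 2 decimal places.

Optimal lot size Q* = (2 × 30,250 × £76 / £17.3)^½ ≈ 515.54 → Q = 516
Orders per year = D/Q = 30,250 / 516 = 58.624

58.62 orders per year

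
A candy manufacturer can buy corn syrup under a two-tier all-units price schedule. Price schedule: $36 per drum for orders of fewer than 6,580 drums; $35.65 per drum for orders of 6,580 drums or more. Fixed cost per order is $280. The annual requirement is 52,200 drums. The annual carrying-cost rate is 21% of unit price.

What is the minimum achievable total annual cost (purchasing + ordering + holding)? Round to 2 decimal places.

$1,887,781.86

H₁ = 21%×$36 = $7.5600;  H₂ = 21%×$35.65 = $7.4865
EOQ₁ = √(2×52,200×280/7.5600) = 1,966.38  (< 6,580, feasible at tier 1)
EOQ₂ = √(2×52,200×280/7.4865) = 1,976.01  (< 6,580 → use Q = 6,580 at tier-2 price)
TC(tier 1 (EOQ₁), Q≈1,966.4) = $1,894,065.86
TC(tier 2, Q≈6,580.0) = $1,887,781.86
Minimum at tier 2: $1,887,781.86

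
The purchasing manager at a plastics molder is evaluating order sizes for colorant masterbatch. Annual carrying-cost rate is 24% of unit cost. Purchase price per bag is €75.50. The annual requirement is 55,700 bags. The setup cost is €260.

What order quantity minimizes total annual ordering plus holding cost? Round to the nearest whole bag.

Holding cost per bag per year: H = 24% × €75.5 = €18.1200
EOQ = √(2DS/H) = √(2 × 55,700 × 260 / 18.12)
    = √(1,598,454.75) ≈ 1,264.30

1,264 bags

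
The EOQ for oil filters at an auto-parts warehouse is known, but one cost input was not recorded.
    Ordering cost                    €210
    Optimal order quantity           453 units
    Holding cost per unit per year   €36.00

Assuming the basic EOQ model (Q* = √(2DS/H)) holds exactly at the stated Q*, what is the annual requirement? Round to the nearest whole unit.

EOQ relation: Q² = 2DS/H, so rearrange for the unknown.
D = Q²H / (2S) = 453² × 36 / (2 × 210) = 17,589.34

17,589 units per year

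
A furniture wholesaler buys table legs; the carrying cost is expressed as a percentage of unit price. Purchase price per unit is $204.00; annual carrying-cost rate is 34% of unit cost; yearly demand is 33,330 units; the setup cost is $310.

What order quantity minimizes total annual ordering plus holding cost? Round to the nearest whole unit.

546 units

Holding cost per unit per year: H = 34% × $204 = $69.3600
Q* = √(2·D·S / H) = √(2·33,330·310 / 69.36) = √297,932.5 ≈ 545.83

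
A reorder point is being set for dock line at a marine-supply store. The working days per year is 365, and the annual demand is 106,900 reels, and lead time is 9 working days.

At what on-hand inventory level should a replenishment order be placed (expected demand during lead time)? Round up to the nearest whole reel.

2,636 reels

Daily demand d = 106,900 / 365 = 292.877 reels/day
Demand during lead time = 292.877 × 9 = 2,635.89
Reorder point = 2,635.89 → round up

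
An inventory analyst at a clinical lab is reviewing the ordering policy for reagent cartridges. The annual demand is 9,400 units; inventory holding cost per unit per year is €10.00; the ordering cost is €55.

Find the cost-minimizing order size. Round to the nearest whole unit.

322 units

Optimal lot size Q* = (2 × 9,400 × €55 / €10)^½ ≈ 321.56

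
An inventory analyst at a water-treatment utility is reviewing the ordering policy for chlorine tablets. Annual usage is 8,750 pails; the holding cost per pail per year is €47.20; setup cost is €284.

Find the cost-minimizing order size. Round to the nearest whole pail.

Q* = √(2·D·S / H) = √(2·8,750·284 / 47.2) = √105,296.6 ≈ 324.49

324 pails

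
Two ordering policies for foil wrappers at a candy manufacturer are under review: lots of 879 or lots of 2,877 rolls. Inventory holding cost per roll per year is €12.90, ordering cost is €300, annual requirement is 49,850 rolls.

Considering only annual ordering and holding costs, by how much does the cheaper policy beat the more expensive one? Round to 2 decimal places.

€1,071.57

Annual cost at Q: ordering D·S/Q plus holding Q·H/2.
TC(879) = (49,850/879)×300 + (879/2)×12.9 = €22,683.20
TC(2,877) = (49,850/2,877)×300 + (2,877/2)×12.9 = €23,754.77
Cheaper: Q = 879.  Difference = €1,071.57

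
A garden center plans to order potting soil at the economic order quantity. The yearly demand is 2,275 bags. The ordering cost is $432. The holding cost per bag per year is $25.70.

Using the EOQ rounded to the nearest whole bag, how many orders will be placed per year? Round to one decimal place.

EOQ = √(2DS/H) = √(2 × 2,275 × 432 / 25.7)
    = √(76,482.49) ≈ 276.55 → Q = 277
Orders per year = D/Q = 2,275 / 277 = 8.213

8.2 orders per year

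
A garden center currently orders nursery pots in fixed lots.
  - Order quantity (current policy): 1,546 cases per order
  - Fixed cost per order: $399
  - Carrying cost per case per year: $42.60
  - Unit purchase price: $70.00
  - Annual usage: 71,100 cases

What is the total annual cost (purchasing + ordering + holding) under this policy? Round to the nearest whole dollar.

Orders/yr = 71,100/1,546 = 45.990; ordering cost = 45.990 × $399 = $18,349.87
Average inventory = 1,546/2 = 773; holding cost = 773 × $42.6 = $32,929.80
Purchase cost = D·C = 71,100 × 70 = $4,977,000.00
Total = $18,349.87 + $32,929.80 + $4,977,000.00 = $5,028,279.67

$5,028,280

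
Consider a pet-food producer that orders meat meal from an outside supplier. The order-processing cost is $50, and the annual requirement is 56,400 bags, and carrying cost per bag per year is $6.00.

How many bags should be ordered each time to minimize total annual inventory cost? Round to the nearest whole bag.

Optimal lot size Q* = (2 × 56,400 × $50 / $6)^½ ≈ 969.54

970 bags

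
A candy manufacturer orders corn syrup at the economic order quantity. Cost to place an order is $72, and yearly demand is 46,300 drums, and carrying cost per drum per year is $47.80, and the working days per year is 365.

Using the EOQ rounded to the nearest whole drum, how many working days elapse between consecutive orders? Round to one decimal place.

Q* = √(2·D·S / H) = √(2·46,300·72 / 47.8) = √139,481.2 ≈ 373.47 → Q = 373 drums
T = Q/D × 365 days = 373/46,300 × 365 = 2.940 days

2.9 days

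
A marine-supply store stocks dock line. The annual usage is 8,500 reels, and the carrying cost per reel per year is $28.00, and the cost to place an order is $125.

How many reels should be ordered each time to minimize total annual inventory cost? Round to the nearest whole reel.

2DS/H = 2·8,500·125/28 = 75,892.86
EOQ = √75,892.86 ≈ 275.49

275 reels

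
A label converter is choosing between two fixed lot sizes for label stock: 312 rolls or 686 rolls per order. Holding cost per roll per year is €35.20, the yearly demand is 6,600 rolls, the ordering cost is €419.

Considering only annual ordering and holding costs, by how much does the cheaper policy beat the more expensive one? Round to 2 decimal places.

€1,750.13

Annual cost at Q: ordering D·S/Q plus holding Q·H/2.
TC(312) = (6,600/312)×419 + (312/2)×35.2 = €14,354.66
TC(686) = (6,600/686)×419 + (686/2)×35.2 = €16,104.80
Lots of 312 are cheaper by €1,750.13.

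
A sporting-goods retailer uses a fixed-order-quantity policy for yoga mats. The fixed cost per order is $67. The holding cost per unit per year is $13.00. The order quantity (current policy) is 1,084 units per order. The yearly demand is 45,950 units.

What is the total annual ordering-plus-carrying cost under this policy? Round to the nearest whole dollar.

$9,886

Annual ordering cost = (D/Q)·S = (45,950/1,084) × 67 = $2,840.08
Annual holding cost  = (Q/2)·H = (1,084/2) × 13 = $7,046.00
Total = $2,840.08 + $7,046.00 = $9,886.08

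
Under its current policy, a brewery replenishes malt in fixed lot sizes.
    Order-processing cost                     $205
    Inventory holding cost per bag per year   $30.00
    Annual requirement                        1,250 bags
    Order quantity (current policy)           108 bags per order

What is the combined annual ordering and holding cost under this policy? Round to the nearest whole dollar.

$3,993

Orders/yr = 1,250/108 = 11.574; ordering cost = 11.574 × $205 = $2,372.69
Average inventory = 108/2 = 54; holding cost = 54 × $30 = $1,620.00
Total = $2,372.69 + $1,620.00 = $3,992.69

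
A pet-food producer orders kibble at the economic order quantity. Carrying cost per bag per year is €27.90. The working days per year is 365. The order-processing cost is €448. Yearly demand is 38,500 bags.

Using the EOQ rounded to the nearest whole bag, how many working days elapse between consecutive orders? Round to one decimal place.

Optimal lot size Q* = (2 × 38,500 × €448 / €27.9)^½ ≈ 1,111.94 → Q = 1,112 bags
Days between orders = 365 / (D/Q) = 365 / 34.622 ≈ 10.542

10.5 days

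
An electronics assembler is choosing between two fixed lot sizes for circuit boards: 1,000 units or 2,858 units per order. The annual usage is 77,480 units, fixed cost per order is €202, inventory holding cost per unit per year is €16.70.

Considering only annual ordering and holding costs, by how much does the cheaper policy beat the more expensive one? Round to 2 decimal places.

For each Q, cost = (D/Q)·S + (Q/2)·H.
TC(1,000) = (77,480/1,000)×202 + (1,000/2)×16.7 = €24,000.96
TC(2,858) = (77,480/2,858)×202 + (2,858/2)×16.7 = €29,340.49
|ΔTC| = |€24,000.96 − €29,340.49| = €5,339.53

€5,339.53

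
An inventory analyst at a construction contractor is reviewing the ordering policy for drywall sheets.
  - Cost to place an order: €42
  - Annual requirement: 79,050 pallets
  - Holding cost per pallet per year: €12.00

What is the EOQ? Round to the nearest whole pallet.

744 pallets

2DS/H = 2·79,050·42/12 = 553,350.00
EOQ = √553,350.00 ≈ 743.87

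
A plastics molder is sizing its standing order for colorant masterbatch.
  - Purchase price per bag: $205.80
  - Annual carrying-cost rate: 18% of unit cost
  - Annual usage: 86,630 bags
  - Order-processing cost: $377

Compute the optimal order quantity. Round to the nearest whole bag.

Holding cost per bag per year: H = 18% × $205.8 = $37.0440
Optimal lot size Q* = (2 × 86,630 × $377 / $37.044)^½ ≈ 1,327.89

1,328 bags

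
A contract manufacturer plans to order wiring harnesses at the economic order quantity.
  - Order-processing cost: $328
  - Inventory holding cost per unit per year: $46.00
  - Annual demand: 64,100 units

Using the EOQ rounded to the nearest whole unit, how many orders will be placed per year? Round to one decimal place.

2DS/H = 2·64,100·328/46 = 914,121.74
EOQ = √914,121.74 ≈ 956.10 → Q = 956
N = D/Q = 64,100/956 ≈ 67.050 orders/yr

67.1 orders per year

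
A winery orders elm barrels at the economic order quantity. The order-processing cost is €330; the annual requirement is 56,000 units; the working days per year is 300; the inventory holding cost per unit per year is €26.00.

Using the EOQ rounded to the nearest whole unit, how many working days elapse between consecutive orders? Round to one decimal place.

6.4 days

Q* = √(2·D·S / H) = √(2·56,000·330 / 26) = √1,421,538.5 ≈ 1,192.28 → Q = 1,192 units
Days between orders = 300 / (D/Q) = 300 / 46.980 ≈ 6.386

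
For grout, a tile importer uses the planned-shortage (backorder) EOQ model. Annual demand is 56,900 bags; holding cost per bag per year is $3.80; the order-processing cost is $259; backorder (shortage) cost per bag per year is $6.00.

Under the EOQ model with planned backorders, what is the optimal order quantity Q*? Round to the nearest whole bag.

3,559 bags

Q* = √(2DS/H) · √((H + b)/b)
   = √(2 × 56,900 × 259 / 3.8) · √((3.8 + 6) / 6)
   = 2,785.026 × 1.2780 ≈ 3,559.32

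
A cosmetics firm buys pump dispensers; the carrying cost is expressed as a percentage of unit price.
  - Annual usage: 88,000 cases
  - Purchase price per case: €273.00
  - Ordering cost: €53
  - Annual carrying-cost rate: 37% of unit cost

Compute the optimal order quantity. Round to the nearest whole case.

H = i·C = 0.37 × €273 = €101.0100 per case-year
2DS/H = 2·88,000·53/101.01 = 92,347.29
EOQ = √92,347.29 ≈ 303.89

304 cases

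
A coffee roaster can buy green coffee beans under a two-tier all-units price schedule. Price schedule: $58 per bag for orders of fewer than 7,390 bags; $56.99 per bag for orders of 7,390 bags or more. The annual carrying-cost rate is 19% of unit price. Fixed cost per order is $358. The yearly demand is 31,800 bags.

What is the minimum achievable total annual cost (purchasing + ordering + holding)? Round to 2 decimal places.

H₁ = 19%×$58 = $11.0200;  H₂ = 19%×$56.99 = $10.8281
EOQ₁ = √(2×31,800×358/11.0200) = 1,437.41  (< 7,390, feasible at tier 1)
EOQ₂ = √(2×31,800×358/10.8281) = 1,450.09  (< 7,390 → use Q = 7,390 at tier-2 price)
TC(tier 1 (EOQ₁), Q≈1,437.4) = $1,860,240.21
TC(tier 2, Q≈7,390.0) = $1,853,832.34
Minimum at tier 2: $1,853,832.34

$1,853,832.34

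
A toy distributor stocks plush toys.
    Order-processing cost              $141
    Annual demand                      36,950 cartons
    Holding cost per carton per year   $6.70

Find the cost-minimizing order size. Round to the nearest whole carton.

EOQ = √(2DS/H) = √(2 × 36,950 × 141 / 6.7)
    = √(1,555,208.96) ≈ 1,247.08

1,247 cartons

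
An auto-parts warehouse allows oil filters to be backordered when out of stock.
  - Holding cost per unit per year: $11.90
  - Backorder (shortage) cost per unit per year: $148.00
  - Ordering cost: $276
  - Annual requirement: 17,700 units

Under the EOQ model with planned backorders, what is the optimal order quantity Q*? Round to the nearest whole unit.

Q* = √(2DS/H) · √((H + b)/b)
   = √(2 × 17,700 × 276 / 11.9) · √((11.9 + 148) / 148)
   = 906.114 × 1.0394 ≈ 941.84

942 units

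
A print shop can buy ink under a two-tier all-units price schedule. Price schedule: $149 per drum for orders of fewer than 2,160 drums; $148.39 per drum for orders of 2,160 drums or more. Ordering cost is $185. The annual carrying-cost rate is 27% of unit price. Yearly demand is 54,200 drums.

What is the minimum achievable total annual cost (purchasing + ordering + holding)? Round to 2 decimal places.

$8,090,650.65

H₁ = 27%×$149 = $40.2300;  H₂ = 27%×$148.39 = $40.0653
EOQ₁ = √(2×54,200×185/40.2300) = 706.03  (< 2,160, feasible at tier 1)
EOQ₂ = √(2×54,200×185/40.0653) = 707.48  (< 2,160 → use Q = 2,160 at tier-2 price)
TC(tier 1 (EOQ₁), Q≈706.0) = $8,104,203.74
TC(tier 2, Q≈2,160.0) = $8,090,650.65
Minimum at tier 2: $8,090,650.65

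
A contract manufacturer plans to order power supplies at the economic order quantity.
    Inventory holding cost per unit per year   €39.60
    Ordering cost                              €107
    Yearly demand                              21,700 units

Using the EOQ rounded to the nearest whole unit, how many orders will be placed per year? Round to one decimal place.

63.5 orders per year

Q* = √(2·D·S / H) = √(2·21,700·107 / 39.6) = √117,267.7 ≈ 342.44 → Q = 342
N = D/Q = 21,700/342 ≈ 63.450 orders/yr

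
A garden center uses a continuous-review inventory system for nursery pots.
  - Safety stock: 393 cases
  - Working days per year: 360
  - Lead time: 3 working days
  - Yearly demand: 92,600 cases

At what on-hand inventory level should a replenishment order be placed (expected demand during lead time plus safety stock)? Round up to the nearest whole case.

Daily demand d = 92,600 / 360 = 257.222 cases/day
Demand during lead time = 257.222 × 3 = 771.67
Reorder point = 771.67 + 393 = 1,164.67 → round up

1,165 cases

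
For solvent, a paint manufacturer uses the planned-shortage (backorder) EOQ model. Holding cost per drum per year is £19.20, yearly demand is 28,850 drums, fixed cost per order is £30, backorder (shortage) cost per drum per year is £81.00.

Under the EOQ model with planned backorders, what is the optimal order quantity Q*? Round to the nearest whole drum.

Q* = √(2DS/H) · √((H + b)/b)
   = √(2 × 28,850 × 30 / 19.2) · √((19.2 + 81) / 81)
   = 300.260 × 1.1122 ≈ 333.96

334 drums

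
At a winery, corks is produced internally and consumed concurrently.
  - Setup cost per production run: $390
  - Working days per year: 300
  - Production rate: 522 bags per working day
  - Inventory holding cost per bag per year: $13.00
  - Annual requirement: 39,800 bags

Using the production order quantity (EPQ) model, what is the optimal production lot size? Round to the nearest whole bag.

1,789 bags

d = 39,800/300 = 132.6667 bags/day;  effective holding cost H(1 − d/p) = 13·(1 − 132.6667/522) = 9.69604
Q* = √(2DS / H_eff) = √(2·39,800·390 / 9.69604) ≈ 1,789.33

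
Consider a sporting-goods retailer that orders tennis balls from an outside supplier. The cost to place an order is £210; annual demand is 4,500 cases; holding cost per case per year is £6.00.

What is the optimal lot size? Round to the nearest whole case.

561 cases

2DS/H = 2·4,500·210/6 = 315,000.00
EOQ = √315,000.00 ≈ 561.25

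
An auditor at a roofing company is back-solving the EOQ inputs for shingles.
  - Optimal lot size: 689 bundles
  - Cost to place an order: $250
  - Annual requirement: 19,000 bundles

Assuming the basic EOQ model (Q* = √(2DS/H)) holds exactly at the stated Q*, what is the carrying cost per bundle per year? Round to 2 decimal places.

$20.01

Since Q* = (2DS/H)^½, squaring gives Q*²·H = 2DS.
H = 2DS / Q² = 2 × 19,000 × 250 / 689² = 20.0118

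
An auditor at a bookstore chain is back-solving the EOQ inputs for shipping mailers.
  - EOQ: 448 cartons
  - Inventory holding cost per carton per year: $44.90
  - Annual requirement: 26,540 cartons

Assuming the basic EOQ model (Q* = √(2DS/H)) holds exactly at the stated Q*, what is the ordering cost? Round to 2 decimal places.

$169.77

From Q* = √(2DS/H) ⇒ Q*² = 2DS/H.
S = Q²H / (2D) = 448² × 44.9 / (2 × 26,540) = 169.7741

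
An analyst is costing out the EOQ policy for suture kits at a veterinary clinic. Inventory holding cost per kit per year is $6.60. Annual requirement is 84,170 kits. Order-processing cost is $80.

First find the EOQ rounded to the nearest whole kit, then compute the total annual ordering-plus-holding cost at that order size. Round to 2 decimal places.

EOQ = √(2DS/H) = √(2 × 84,170 × 80 / 6.6)
    = √(2,040,484.85) ≈ 1,428.46 → Q = 1,428 kits
Ordering: D/Q × S = 84,170/1,428 × $80 = $4,715.41
Holding:  Q/2 × H = 1,428/2 × $6.6 = $4,712.40
Total = $4,715.41 + $4,712.40 = $9,427.81

$9,427.81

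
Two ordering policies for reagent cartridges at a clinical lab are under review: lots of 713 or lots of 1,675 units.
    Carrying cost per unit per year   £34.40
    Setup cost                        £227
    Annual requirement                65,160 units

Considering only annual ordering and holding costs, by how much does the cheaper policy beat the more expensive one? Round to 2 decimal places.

£4,631.85

Annual cost at Q: ordering D·S/Q plus holding Q·H/2.
TC(713) = (65,160/713)×227 + (713/2)×34.4 = £33,008.79
TC(1,675) = (65,160/1,675)×227 + (1,675/2)×34.4 = £37,640.64
Cheaper: Q = 713.  Difference = £4,631.85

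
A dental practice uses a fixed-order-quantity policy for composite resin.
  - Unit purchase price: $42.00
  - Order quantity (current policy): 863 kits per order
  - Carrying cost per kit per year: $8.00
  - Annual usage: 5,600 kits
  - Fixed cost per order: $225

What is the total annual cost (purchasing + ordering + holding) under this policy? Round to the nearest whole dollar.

Ordering: D/Q × S = 5,600/863 × $225 = $1,460.02
Holding:  Q/2 × H = 863/2 × $8 = $3,452.00
Purchase cost = D·C = 5,600 × 42 = $235,200.00
Total = $1,460.02 + $3,452.00 + $235,200.00 = $240,112.02

$240,112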